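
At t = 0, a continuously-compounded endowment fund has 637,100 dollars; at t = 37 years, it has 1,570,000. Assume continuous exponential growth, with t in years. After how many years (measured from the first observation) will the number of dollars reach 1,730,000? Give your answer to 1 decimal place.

t ≈ 41.0 years

r = ln(1570000/637100) / 37 ≈ 0.024376 per year
t = ln(1730000/637100) / r = 0.99895 / 0.024376 ≈ 40.981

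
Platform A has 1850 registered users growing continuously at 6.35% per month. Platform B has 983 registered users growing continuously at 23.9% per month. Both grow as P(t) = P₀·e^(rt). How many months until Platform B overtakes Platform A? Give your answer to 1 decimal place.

t ≈ 3.6 months

1850·e^(0.0635t) = 983·e^(0.239t)
1850/983 = e^((0.239 − 0.0635)t) → ln(1.88199) = 0.1755·t
t = 0.63233 / 0.1755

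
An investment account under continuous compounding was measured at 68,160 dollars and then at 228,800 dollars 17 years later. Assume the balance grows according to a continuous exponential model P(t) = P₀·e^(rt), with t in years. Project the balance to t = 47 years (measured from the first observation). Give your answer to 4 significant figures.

r = ln(228800/68160) / 17 ≈ 0.071235 per year
P(47) = 68160 · e^(0.071235·47) = 68160 · 28.4467 ≈ 1938927.18

≈ 1,939,000 dollars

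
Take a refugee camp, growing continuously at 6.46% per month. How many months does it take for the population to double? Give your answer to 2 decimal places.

doubling time = ln(2) / |r| = 0.69315 / 0.0646

doubling time ≈ 10.73 months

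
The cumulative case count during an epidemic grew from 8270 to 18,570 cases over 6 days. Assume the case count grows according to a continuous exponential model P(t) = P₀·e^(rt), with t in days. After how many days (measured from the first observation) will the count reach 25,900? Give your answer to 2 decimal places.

t ≈ 8.47 days

r = ln(18570/8270) / 6 ≈ 0.134819 per day
t = ln(25900/8270) / r = 1.14161 / 0.134819 ≈ 8.468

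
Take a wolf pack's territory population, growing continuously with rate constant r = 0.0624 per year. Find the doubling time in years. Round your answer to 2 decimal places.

doubling time ≈ 11.11 years

doubling time = ln(2) / |r| = 0.69315 / 0.0624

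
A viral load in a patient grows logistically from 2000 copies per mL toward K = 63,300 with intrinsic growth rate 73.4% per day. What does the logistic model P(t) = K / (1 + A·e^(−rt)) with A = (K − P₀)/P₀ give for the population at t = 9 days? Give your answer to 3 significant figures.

≈ 60,800 copies per mL

A = (63300 − 2000)/2000 = 30.65
P(9) = 63300 / (1 + 30.65·e^(−0.734·9)) = 63300 / (1 + 30.65·0.001352)
= 63300 / 1.04145 ≈ 60780.88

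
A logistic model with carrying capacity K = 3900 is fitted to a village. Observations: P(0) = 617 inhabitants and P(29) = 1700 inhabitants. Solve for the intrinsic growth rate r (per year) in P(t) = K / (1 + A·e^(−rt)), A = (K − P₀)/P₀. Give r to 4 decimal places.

r ≈ 0.0488 per year

A = (3900 − 617)/617 = 5.32091
1700 = 3900/(1 + 5.32091·e^(−r·29)) → e^(−29r) = (2.29412 − 1)/5.32091 = 0.243214
r = −ln(0.243214)/29 = 1.41381/29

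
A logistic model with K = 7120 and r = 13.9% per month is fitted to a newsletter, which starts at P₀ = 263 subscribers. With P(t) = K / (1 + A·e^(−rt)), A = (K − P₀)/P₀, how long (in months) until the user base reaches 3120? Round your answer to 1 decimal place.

t ≈ 21.7 months

A = (7120 − 263)/263 = 26.07224
3120 = 7120/(1 + 26.07224·e^(−0.139t)) → 1 + 26.07224·e^(−0.139t) = 2.28205
e^(−0.139t) = 0.049173 → t = ln(20.33635)/0.139 = 3.01241/0.139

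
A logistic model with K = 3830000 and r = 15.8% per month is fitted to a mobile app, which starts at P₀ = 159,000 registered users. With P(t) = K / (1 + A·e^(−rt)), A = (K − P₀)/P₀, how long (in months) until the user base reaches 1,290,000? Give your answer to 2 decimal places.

t ≈ 15.58 months

A = (3830000 − 159000)/159000 = 23.08805
1290000 = 3830000/(1 + 23.08805·e^(−0.158t)) → 1 + 23.08805·e^(−0.158t) = 2.96899
e^(−0.158t) = 0.085282 → t = ln(11.72582)/0.158 = 2.46179/0.158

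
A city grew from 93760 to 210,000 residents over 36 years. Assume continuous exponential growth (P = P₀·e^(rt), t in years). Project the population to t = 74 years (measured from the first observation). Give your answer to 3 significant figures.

r = ln(210000/93760) / 36 ≈ 0.022399 per year
P(74) = 93760 · e^(0.022399·74) = 93760 · 5.24637 ≈ 491899.79

≈ 492,000 residents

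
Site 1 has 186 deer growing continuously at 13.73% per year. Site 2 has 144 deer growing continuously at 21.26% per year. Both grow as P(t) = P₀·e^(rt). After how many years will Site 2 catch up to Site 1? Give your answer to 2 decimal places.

186·e^(0.1373t) = 144·e^(0.2126t)
186/144 = e^((0.2126 − 0.1373)t) → ln(1.29167) = 0.0753·t
t = 0.25593 / 0.0753

t ≈ 3.40 years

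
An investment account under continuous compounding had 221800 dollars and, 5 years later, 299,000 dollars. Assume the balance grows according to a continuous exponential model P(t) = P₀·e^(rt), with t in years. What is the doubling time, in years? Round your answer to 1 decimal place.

r = ln(299000/221800) / 5 = ln(1.34806) / 5 ≈ 0.059733 per year
doubling time = ln 2 / |r| = 0.69315 / 0.059733

doubling time ≈ 11.6 years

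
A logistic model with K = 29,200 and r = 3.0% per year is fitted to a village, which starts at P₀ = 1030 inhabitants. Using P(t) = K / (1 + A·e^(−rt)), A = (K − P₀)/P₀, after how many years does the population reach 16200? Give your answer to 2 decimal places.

A = (29200 − 1030)/1030 = 27.34951
16200 = 29200/(1 + 27.34951·e^(−0.03t)) → 1 + 27.34951·e^(−0.03t) = 1.80247
e^(−0.03t) = 0.029341 → t = ln(34.0817)/0.03 = 3.52876/0.03

t ≈ 117.63 years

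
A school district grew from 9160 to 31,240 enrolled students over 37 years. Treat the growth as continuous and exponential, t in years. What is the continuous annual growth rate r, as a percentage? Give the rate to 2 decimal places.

31240 = 9160 · e^(r·37)
e^(37r) = 31240/9160 = 3.41048
r = ln(3.41048) / 37 = 1.22685 / 37

r ≈ 3.32% per year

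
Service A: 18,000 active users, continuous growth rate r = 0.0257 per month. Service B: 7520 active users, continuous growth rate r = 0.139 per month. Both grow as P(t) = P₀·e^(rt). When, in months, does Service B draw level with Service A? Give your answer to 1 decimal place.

18000·e^(0.0257t) = 7520·e^(0.139t)
18000/7520 = e^((0.139 − 0.0257)t) → ln(2.39362) = 0.1133·t
t = 0.87281 / 0.1133

t ≈ 7.7 months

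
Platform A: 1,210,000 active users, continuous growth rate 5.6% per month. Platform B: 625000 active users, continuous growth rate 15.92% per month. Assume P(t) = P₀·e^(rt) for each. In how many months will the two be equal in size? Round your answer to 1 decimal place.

t ≈ 6.4 months

1210000·e^(0.056t) = 625000·e^(0.1592t)
1210000/625000 = e^((0.1592 − 0.056)t) → ln(1.936) = 0.1032·t
t = 0.66062 / 0.1032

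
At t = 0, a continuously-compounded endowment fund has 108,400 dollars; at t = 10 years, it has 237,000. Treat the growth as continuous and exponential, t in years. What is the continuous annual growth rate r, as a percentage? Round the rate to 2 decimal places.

r ≈ 7.82% per year

237000 = 108400 · e^(r·10)
e^(10r) = 237000/108400 = 2.18635
r = ln(2.18635) / 10 = 0.78223 / 10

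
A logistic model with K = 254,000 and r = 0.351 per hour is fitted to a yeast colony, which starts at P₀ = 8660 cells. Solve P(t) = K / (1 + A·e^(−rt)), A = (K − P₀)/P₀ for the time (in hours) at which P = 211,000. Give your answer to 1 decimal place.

t ≈ 14.1 hours

A = (254000 − 8660)/8660 = 28.33025
211000 = 254000/(1 + 28.33025·e^(−0.351t)) → 1 + 28.33025·e^(−0.351t) = 1.20379
e^(−0.351t) = 0.007193 → t = ln(139.0159)/0.351 = 4.93459/0.351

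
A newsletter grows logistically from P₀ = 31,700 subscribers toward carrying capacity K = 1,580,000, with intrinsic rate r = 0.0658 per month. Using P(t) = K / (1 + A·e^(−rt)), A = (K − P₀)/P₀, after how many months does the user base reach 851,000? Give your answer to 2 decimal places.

t ≈ 61.45 months

A = (1580000 − 31700)/31700 = 48.84227
851000 = 1580000/(1 + 48.84227·e^(−0.0658t)) → 1 + 48.84227·e^(−0.0658t) = 1.85664
e^(−0.0658t) = 0.017539 → t = ln(57.01615)/0.0658 = 4.04333/0.0658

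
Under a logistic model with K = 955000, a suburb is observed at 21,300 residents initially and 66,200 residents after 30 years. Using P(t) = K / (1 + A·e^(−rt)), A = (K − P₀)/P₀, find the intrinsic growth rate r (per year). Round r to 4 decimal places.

r ≈ 0.0394 per year

A = (955000 − 21300)/21300 = 43.83568
66200 = 955000/(1 + 43.83568·e^(−r·30)) → e^(−30r) = (14.42598 − 1)/43.83568 = 0.30628
r = −ln(0.30628)/30 = 1.18326/30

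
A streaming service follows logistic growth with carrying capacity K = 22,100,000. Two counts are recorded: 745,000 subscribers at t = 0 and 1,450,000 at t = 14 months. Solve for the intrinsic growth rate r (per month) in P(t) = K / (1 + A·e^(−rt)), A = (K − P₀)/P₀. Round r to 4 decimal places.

A = (22100000 − 745000)/745000 = 28.66443
1450000 = 22100000/(1 + 28.66443·e^(−r·14)) → e^(−14r) = (15.24138 − 1)/28.66443 = 0.496831
r = −ln(0.496831)/14 = 0.69951/14

r ≈ 0.0500 per month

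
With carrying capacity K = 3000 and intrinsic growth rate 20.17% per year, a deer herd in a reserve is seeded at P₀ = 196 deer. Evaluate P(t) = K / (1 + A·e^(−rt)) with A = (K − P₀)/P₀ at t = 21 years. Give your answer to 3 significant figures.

≈ 2,490 deer

A = (3000 − 196)/196 = 14.30612
P(21) = 3000 / (1 + 14.30612·e^(−0.2017·21)) = 3000 / (1 + 14.30612·0.01447)
= 3000 / 1.207 ≈ 2485.49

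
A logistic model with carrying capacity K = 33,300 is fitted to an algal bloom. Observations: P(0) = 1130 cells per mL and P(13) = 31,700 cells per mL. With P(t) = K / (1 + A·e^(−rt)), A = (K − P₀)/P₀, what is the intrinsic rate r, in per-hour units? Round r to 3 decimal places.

A = (33300 − 1130)/1130 = 28.46903
31700 = 33300/(1 + 28.46903·e^(−r·13)) → e^(−13r) = (1.05047 − 1)/28.46903 = 0.001773
r = −ln(0.001773)/13 = 6.33513/13

r ≈ 0.487 per hour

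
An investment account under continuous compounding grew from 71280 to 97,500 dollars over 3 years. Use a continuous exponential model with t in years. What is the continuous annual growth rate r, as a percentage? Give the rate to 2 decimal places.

r ≈ 10.44% per year

97500 = 71280 · e^(r·3)
e^(3r) = 97500/71280 = 1.36785
r = ln(1.36785) / 3 = 0.31324 / 3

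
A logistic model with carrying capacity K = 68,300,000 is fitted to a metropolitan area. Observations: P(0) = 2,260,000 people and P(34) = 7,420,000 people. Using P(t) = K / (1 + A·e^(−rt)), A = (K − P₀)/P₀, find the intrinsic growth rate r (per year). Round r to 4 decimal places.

r ≈ 0.0374 per year

A = (68300000 − 2260000)/2260000 = 29.22124
7420000 = 68300000/(1 + 29.22124·e^(−r·34)) → e^(−34r) = (9.20485 − 1)/29.22124 = 0.280784
r = −ln(0.280784)/34 = 1.27017/34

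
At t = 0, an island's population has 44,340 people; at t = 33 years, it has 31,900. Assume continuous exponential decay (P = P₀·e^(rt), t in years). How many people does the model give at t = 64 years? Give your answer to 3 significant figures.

r = ln(31900/44340) / 33 ≈ -0.009978 per year
P(64) = 44340 · e^(-0.009978·64) = 44340 · 0.52803 ≈ 23412.76

≈ 23,400 people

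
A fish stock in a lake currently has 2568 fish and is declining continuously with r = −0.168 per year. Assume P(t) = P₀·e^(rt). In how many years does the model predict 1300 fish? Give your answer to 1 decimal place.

1300 = 2568 · e^(-0.168·t)
t = ln(1300/2568) / -0.168 = ln(0.50623) / -0.168 = -0.68076 / -0.168

t ≈ 4.1 years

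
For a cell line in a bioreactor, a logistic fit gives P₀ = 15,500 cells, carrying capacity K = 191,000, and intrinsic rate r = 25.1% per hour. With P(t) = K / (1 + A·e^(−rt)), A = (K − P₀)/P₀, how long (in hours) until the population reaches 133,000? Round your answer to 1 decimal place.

A = (191000 − 15500)/15500 = 11.32258
133000 = 191000/(1 + 11.32258·e^(−0.251t)) → 1 + 11.32258·e^(−0.251t) = 1.43609
e^(−0.251t) = 0.038515 → t = ln(25.96385)/0.251 = 3.25671/0.251

t ≈ 13.0 hours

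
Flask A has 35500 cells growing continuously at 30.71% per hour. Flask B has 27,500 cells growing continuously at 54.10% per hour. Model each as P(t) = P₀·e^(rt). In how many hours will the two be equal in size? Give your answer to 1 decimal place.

t ≈ 1.1 hours

35500·e^(0.3071t) = 27500·e^(0.541t)
35500/27500 = e^((0.541 − 0.3071)t) → ln(1.29091) = 0.2339·t
t = 0.25535 / 0.2339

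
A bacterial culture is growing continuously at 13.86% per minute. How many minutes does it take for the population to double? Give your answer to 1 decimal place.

doubling time = ln(2) / |r| = 0.69315 / 0.1386

doubling time ≈ 5.0 minutes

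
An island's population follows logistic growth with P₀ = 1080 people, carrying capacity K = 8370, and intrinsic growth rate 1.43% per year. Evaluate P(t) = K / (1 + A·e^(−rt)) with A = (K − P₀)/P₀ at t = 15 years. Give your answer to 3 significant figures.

A = (8370 − 1080)/1080 = 6.75
P(15) = 8370 / (1 + 6.75·e^(−0.0143·15)) = 8370 / (1 + 6.75·0.806945)
= 8370 / 6.44688 ≈ 1298.3

≈ 1,300 people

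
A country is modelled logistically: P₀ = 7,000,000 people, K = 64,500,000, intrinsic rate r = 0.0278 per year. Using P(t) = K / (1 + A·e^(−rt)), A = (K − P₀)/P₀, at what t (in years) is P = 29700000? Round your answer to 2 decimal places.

t ≈ 70.05 years

A = (64500000 − 7000000)/7000000 = 8.21429
29700000 = 64500000/(1 + 8.21429·e^(−0.0278t)) → 1 + 8.21429·e^(−0.0278t) = 2.17172
e^(−0.0278t) = 0.142644 → t = ln(7.01047)/0.0278 = 1.9474/0.0278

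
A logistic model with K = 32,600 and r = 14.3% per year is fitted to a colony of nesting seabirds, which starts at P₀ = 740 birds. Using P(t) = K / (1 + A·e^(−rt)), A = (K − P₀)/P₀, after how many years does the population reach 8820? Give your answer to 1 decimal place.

A = (32600 − 740)/740 = 43.05405
8820 = 32600/(1 + 43.05405·e^(−0.143t)) → 1 + 43.05405·e^(−0.143t) = 3.69615
e^(−0.143t) = 0.062622 → t = ln(15.96875)/0.143 = 2.77063/0.143

t ≈ 19.4 years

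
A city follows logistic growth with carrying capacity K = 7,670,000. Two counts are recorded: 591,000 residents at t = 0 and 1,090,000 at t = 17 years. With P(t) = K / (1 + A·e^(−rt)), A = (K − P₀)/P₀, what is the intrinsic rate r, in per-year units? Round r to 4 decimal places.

r ≈ 0.0403 per year

A = (7670000 − 591000)/591000 = 11.978
1090000 = 7670000/(1 + 11.978·e^(−r·17)) → e^(−17r) = (7.0367 − 1)/11.978 = 0.503982
r = −ln(0.503982)/17 = 0.68521/17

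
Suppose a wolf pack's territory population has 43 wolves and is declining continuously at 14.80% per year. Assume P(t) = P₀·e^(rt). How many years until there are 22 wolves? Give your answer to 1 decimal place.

22 = 43 · e^(-0.148·t)
t = ln(22/43) / -0.148 = ln(0.51163) / -0.148 = -0.67016 / -0.148

t ≈ 4.5 years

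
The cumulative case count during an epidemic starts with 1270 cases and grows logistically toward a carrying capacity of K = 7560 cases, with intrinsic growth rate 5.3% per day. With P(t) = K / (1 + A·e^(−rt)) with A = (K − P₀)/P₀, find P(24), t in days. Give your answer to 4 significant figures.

≈ 3,166 cases

A = (7560 − 1270)/1270 = 4.95276
P(24) = 7560 / (1 + 4.95276·e^(−0.053·24)) = 7560 / (1 + 4.95276·0.280271)
= 7560 / 2.38811 ≈ 3165.68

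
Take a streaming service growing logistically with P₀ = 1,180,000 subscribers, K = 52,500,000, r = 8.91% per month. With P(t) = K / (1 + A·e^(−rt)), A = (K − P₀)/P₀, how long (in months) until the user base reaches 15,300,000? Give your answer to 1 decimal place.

t ≈ 32.4 months

A = (52500000 − 1180000)/1180000 = 43.49153
15300000 = 52500000/(1 + 43.49153·e^(−0.0891t)) → 1 + 43.49153·e^(−0.0891t) = 3.43137
e^(−0.0891t) = 0.055905 → t = ln(17.88764)/0.0891 = 2.88411/0.0891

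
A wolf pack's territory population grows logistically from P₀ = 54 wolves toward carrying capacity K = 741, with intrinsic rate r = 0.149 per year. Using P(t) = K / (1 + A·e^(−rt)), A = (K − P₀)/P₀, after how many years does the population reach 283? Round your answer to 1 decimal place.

A = (741 − 54)/54 = 12.72222
283 = 741/(1 + 12.72222·e^(−0.149t)) → 1 + 12.72222·e^(−0.149t) = 2.61837
e^(−0.149t) = 0.127208 → t = ln(7.86111)/0.149 = 2.06193/0.149

t ≈ 13.8 years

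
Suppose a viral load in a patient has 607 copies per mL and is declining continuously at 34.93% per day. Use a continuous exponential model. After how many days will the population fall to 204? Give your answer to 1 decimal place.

204 = 607 · e^(-0.3493·t)
t = ln(204/607) / -0.3493 = ln(0.33608) / -0.3493 = -1.09041 / -0.3493

t ≈ 3.1 days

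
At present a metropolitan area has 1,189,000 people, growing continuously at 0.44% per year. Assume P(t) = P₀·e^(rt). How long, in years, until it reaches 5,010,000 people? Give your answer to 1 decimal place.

5010000 = 1189000 · e^(0.0044·t)
t = ln(5010000/1189000) / 0.0044 = ln(4.21362) / 0.0044 = 1.43832 / 0.0044

t ≈ 326.9 years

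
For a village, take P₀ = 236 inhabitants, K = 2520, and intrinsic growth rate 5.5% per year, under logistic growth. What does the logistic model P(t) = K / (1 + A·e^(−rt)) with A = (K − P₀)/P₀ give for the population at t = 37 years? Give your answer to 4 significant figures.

A = (2520 − 236)/236 = 9.67797
P(37) = 2520 / (1 + 9.67797·e^(−0.055·37)) = 2520 / (1 + 9.67797·0.13068)
= 2520 / 2.26472 ≈ 1112.72

≈ 1,113 inhabitants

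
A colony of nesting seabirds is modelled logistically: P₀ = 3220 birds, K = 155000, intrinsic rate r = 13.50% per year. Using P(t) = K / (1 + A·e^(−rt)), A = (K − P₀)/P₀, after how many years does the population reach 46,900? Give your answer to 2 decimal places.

t ≈ 22.36 years

A = (155000 − 3220)/3220 = 47.13665
46900 = 155000/(1 + 47.13665·e^(−0.135t)) → 1 + 47.13665·e^(−0.135t) = 3.3049
e^(−0.135t) = 0.048898 → t = ln(20.45059)/0.135 = 3.01801/0.135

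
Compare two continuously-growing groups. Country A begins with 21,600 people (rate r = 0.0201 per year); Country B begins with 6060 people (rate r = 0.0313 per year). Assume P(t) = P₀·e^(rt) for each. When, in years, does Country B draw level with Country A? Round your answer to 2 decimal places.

21600·e^(0.0201t) = 6060·e^(0.0313t)
21600/6060 = e^((0.0313 − 0.0201)t) → ln(3.56436) = 0.0112·t
t = 1.27098 / 0.0112

t ≈ 113.48 years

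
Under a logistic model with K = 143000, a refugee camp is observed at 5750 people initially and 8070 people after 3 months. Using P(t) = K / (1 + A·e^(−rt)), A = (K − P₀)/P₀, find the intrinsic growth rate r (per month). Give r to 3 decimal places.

r ≈ 0.119 per month

A = (143000 − 5750)/5750 = 23.86957
8070 = 143000/(1 + 23.86957·e^(−r·3)) → e^(−3r) = (17.71995 − 1)/23.86957 = 0.700472
r = −ln(0.700472)/3 = 0.356/3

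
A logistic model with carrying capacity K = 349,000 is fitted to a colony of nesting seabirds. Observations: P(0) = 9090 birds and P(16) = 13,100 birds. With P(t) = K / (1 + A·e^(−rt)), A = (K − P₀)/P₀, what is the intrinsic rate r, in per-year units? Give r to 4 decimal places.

r ≈ 0.0236 per year

A = (349000 − 9090)/9090 = 37.39384
13100 = 349000/(1 + 37.39384·e^(−r·16)) → e^(−16r) = (26.64122 − 1)/37.39384 = 0.685707
r = −ln(0.685707)/16 = 0.3773/16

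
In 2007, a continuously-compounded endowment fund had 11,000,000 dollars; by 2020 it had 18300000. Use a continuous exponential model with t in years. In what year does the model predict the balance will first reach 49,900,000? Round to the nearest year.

r = ln(18300000/11000000) / 13 = 0.50901/13 ≈ 0.039154 per year
t = ln(49900000/11000000) / r = 1.51213/0.039154 ≈ 38.62 years after 2007

year 2046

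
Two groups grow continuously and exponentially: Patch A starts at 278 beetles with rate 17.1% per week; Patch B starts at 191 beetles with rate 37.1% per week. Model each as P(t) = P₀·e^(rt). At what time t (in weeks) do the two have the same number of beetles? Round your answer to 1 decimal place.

t ≈ 1.9 weeks

278·e^(0.171t) = 191·e^(0.371t)
278/191 = e^((0.371 − 0.171)t) → ln(1.4555) = 0.2·t
t = 0.37535 / 0.2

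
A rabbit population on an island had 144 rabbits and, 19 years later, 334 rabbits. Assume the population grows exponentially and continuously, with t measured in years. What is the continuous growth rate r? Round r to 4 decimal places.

334 = 144 · e^(r·19)
e^(19r) = 334/144 = 2.31944
r = ln(2.31944) / 19 = 0.84133 / 19

r ≈ 0.0443 per year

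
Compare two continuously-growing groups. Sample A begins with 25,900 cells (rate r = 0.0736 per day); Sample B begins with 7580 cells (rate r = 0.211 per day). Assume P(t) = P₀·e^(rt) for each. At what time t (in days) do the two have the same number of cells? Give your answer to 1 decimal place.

t ≈ 8.9 days

25900·e^(0.0736t) = 7580·e^(0.211t)
25900/7580 = e^((0.211 − 0.0736)t) → ln(3.41689) = 0.1374·t
t = 1.22873 / 0.1374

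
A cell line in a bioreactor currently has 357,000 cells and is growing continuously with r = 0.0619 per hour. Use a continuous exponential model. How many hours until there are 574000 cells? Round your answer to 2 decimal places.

574000 = 357000 · e^(0.0619·t)
t = ln(574000/357000) / 0.0619 = ln(1.60784) / 0.0619 = 0.47489 / 0.0619

t ≈ 7.67 hours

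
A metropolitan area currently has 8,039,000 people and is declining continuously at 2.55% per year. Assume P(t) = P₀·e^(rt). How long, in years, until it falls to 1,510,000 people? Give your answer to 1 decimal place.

t ≈ 65.6 years

1510000 = 8039000 · e^(-0.0255·t)
t = ln(1510000/8039000) / -0.0255 = ln(0.18783) / -0.0255 = -1.6722 / -0.0255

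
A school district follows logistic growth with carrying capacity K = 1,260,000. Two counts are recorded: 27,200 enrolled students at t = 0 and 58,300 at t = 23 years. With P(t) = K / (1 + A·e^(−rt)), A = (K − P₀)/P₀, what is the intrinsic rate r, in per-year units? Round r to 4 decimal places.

A = (1260000 − 27200)/27200 = 45.32353
58300 = 1260000/(1 + 45.32353·e^(−r·23)) → e^(−23r) = (21.61235 − 1)/45.32353 = 0.454783
r = −ln(0.454783)/23 = 0.78794/23

r ≈ 0.0343 per year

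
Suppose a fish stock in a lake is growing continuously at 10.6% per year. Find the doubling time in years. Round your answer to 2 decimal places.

doubling time ≈ 6.54 years

doubling time = ln(2) / |r| = 0.69315 / 0.106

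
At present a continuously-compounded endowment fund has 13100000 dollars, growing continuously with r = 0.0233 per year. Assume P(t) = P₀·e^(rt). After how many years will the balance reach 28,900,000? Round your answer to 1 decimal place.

t ≈ 34.0 years

28900000 = 13100000 · e^(0.0233·t)
t = ln(28900000/13100000) / 0.0233 = ln(2.20611) / 0.0233 = 0.79123 / 0.0233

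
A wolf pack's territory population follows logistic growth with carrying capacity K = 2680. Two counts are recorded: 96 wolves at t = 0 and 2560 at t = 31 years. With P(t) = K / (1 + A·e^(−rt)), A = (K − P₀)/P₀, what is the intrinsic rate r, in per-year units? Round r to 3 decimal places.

A = (2680 − 96)/96 = 26.91667
2560 = 2680/(1 + 26.91667·e^(−r·31)) → e^(−31r) = (1.04688 − 1)/26.91667 = 0.001741
r = −ln(0.001741)/31 = 6.35302/31

r ≈ 0.205 per year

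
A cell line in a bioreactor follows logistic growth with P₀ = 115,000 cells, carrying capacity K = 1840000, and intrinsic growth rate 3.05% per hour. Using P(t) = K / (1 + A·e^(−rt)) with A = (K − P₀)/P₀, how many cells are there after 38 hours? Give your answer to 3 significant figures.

≈ 322,000 cells

A = (1840000 − 115000)/115000 = 15
P(38) = 1840000 / (1 + 15·e^(−0.0305·38)) = 1840000 / (1 + 15·0.3138)
= 1840000 / 5.707 ≈ 322411.22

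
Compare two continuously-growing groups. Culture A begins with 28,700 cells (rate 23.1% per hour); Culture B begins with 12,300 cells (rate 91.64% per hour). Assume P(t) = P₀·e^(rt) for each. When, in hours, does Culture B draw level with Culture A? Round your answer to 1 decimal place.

t ≈ 1.2 hours

28700·e^(0.231t) = 12300·e^(0.9164t)
28700/12300 = e^((0.9164 − 0.231)t) → ln(2.33333) = 0.6854·t
t = 0.8473 / 0.6854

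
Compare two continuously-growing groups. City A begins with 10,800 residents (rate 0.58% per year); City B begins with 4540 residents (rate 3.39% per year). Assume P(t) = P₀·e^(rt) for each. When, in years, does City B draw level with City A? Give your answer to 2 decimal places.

t ≈ 30.84 years

10800·e^(0.0058t) = 4540·e^(0.0339t)
10800/4540 = e^((0.0339 − 0.0058)t) → ln(2.37885) = 0.0281·t
t = 0.86662 / 0.0281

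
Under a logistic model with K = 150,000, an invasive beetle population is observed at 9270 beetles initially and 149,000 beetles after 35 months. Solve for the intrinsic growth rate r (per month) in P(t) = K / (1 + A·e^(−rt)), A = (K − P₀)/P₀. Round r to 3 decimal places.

r ≈ 0.221 per month

A = (150000 − 9270)/9270 = 15.18123
149000 = 150000/(1 + 15.18123·e^(−r·35)) → e^(−35r) = (1.00671 − 1)/15.18123 = 0.000442
r = −ln(0.000442)/35 = 7.72401/35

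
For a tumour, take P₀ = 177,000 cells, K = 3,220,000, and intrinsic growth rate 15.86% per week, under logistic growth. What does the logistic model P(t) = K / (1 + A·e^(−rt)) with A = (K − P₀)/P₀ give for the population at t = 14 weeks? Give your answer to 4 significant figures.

A = (3220000 − 177000)/177000 = 17.19209
P(14) = 3220000 / (1 + 17.19209·e^(−0.1586·14)) = 3220000 / (1 + 17.19209·0.108566)
= 3220000 / 2.86647 ≈ 1123332.54

≈ 1,123,000 cells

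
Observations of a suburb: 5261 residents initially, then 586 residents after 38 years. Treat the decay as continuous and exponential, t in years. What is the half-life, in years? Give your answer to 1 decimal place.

r = ln(586/5261) / 38 = ln(0.11139) / 38 ≈ -0.057757 per year
half-life = ln 2 / |r| = 0.69315 / 0.057757

half-life ≈ 12.0 years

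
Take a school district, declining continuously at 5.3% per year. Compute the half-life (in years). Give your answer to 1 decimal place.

half-life = ln(2) / |r| = 0.69315 / 0.053

half-life ≈ 13.1 years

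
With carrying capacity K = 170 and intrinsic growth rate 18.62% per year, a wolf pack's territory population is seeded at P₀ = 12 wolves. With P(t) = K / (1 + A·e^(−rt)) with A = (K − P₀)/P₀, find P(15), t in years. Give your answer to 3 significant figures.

A = (170 − 12)/12 = 13.16667
P(15) = 170 / (1 + 13.16667·e^(−0.1862·15)) = 170 / (1 + 13.16667·0.061237)
= 170 / 1.80629 ≈ 94.12

≈ 94.1 wolves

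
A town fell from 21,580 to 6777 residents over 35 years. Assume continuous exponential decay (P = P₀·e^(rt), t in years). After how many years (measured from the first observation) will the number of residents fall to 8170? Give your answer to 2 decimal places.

t ≈ 29.35 years

r = ln(6777/21580) / 35 ≈ -0.033092 per year
t = ln(8170/21580) / r = -0.9713 / -0.033092 ≈ 29.351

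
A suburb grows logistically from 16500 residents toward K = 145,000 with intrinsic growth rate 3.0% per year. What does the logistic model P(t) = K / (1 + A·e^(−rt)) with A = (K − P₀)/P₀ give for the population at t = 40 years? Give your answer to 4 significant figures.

≈ 43,340 residents

A = (145000 − 16500)/16500 = 7.78788
P(40) = 145000 / (1 + 7.78788·e^(−0.03·40)) = 145000 / (1 + 7.78788·0.301194)
= 145000 / 3.34566 ≈ 43339.68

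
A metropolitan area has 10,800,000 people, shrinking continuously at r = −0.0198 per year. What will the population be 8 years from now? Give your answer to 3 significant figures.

≈ 9,220,000 people

P(8) = 10800000 · e^(-0.0198·8) = 10800000 · e^(-0.1584)
= 10800000 · 0.85351 ≈ 9217889.75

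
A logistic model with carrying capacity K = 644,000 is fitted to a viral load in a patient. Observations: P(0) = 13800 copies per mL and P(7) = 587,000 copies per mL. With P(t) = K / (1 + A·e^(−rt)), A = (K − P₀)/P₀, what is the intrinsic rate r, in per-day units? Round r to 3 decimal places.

A = (644000 − 13800)/13800 = 45.66667
587000 = 644000/(1 + 45.66667·e^(−r·7)) → e^(−7r) = (1.0971 − 1)/45.66667 = 0.002126
r = −ln(0.002126)/7 = 6.15334/7

r ≈ 0.879 per day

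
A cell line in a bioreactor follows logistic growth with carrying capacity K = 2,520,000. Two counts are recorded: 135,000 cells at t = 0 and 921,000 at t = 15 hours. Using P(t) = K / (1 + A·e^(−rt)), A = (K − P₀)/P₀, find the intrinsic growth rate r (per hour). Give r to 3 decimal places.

A = (2520000 − 135000)/135000 = 17.66667
921000 = 2520000/(1 + 17.66667·e^(−r·15)) → e^(−15r) = (2.73616 − 1)/17.66667 = 0.098273
r = −ln(0.098273)/15 = 2.32001/15

r ≈ 0.155 per hour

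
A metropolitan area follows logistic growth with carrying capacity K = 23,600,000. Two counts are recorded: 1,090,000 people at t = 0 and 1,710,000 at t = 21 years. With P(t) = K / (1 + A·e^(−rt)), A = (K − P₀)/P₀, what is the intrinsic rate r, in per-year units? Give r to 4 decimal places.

A = (23600000 − 1090000)/1090000 = 20.65138
1710000 = 23600000/(1 + 20.65138·e^(−r·21)) → e^(−21r) = (13.80117 − 1)/20.65138 = 0.61987
r = −ln(0.61987)/21 = 0.47825/21

r ≈ 0.0228 per year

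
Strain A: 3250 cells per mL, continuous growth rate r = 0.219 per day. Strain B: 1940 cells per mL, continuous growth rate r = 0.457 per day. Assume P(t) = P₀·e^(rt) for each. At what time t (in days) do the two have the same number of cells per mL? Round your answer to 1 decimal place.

3250·e^(0.219t) = 1940·e^(0.457t)
3250/1940 = e^((0.457 − 0.219)t) → ln(1.67526) = 0.238·t
t = 0.51597 / 0.238

t ≈ 2.2 days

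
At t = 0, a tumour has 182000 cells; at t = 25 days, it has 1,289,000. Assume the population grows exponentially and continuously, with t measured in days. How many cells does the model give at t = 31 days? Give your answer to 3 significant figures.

≈ 2,060,000 cells

r = ln(1289000/182000) / 25 ≈ 0.078305 per day
P(31) = 182000 · e^(0.078305·31) = 182000 · 11.32987 ≈ 2062037.15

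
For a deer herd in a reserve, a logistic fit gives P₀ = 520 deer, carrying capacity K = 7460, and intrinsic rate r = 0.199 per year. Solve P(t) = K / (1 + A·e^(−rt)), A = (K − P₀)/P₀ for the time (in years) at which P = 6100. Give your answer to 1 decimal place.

t ≈ 20.6 years

A = (7460 − 520)/520 = 13.34615
6100 = 7460/(1 + 13.34615·e^(−0.199t)) → 1 + 13.34615·e^(−0.199t) = 1.22295
e^(−0.199t) = 0.016705 → t = ln(59.86143)/0.199 = 4.09203/0.199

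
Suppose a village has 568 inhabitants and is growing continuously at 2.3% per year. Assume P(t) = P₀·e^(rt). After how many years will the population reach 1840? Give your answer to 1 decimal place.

1840 = 568 · e^(0.023·t)
t = ln(1840/568) / 0.023 = ln(3.23944) / 0.023 = 1.1754 / 0.023

t ≈ 51.1 years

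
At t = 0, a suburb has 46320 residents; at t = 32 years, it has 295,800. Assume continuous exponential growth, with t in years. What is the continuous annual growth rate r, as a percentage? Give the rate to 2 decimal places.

r ≈ 5.79% per year

295800 = 46320 · e^(r·32)
e^(32r) = 295800/46320 = 6.38601
r = ln(6.38601) / 32 = 1.85411 / 32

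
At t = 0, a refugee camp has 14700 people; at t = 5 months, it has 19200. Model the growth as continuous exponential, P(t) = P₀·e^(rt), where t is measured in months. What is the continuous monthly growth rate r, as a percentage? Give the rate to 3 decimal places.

19200 = 14700 · e^(r·5)
e^(5r) = 19200/14700 = 1.30612
r = ln(1.30612) / 5 = 0.26706 / 5

r ≈ 5.341% per month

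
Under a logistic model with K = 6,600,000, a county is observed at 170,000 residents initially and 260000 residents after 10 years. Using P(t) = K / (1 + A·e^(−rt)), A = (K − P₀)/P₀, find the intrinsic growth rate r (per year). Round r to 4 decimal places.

r ≈ 0.0439 per year

A = (6600000 − 170000)/170000 = 37.82353
260000 = 6600000/(1 + 37.82353·e^(−r·10)) → e^(−10r) = (25.38462 − 1)/37.82353 = 0.644694
r = −ln(0.644694)/10 = 0.43898/10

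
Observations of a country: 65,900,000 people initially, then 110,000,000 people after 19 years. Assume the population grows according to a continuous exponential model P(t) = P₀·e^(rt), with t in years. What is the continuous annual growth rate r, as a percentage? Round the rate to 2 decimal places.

r ≈ 2.70% per year

110000000 = 65900000 · e^(r·19)
e^(19r) = 110000000/65900000 = 1.6692
r = ln(1.6692) / 19 = 0.51234 / 19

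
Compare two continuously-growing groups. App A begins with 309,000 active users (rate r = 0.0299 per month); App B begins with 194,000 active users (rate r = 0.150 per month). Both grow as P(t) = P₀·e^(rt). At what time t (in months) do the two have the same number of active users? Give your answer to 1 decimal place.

t ≈ 3.9 months

309000·e^(0.0299t) = 194000·e^(0.15t)
309000/194000 = e^((0.15 − 0.0299)t) → ln(1.59278) = 0.1201·t
t = 0.46548 / 0.1201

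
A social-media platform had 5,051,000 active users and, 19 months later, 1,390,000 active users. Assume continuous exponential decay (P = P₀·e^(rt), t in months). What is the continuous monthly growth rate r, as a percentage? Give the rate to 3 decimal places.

r ≈ -6.791% per month

1390000 = 5051000 · e^(r·19)
e^(19r) = 1390000/5051000 = 0.27519
r = ln(0.27519) / 19 = -1.29028 / 19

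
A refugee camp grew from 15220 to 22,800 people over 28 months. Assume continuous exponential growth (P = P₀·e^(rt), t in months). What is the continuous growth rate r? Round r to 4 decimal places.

22800 = 15220 · e^(r·28)
e^(28r) = 22800/15220 = 1.49803
r = ln(1.49803) / 28 = 0.40415 / 28

r ≈ 0.0144 per month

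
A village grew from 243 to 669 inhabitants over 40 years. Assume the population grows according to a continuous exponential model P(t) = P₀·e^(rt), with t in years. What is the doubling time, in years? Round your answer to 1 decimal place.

r = ln(669/243) / 40 = ln(2.75309) / 40 ≈ 0.025318 per year
doubling time = ln 2 / |r| = 0.69315 / 0.025318

doubling time ≈ 27.4 years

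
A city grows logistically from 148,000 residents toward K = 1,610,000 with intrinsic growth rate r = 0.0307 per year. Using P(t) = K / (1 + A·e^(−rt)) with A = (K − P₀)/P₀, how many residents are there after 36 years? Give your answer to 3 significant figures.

≈ 377,000 residents

A = (1610000 − 148000)/148000 = 9.87838
P(36) = 1610000 / (1 + 9.87838·e^(−0.0307·36)) = 1610000 / (1 + 9.87838·0.331145)
= 1610000 / 4.27117 ≈ 376945.71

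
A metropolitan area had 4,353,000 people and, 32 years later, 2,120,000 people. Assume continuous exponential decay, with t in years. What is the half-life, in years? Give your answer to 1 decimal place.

r = ln(2120000/4353000) / 32 = ln(0.48702) / 32 ≈ -0.022483 per year
half-life = ln 2 / |r| = 0.69315 / 0.022483

half-life ≈ 30.8 years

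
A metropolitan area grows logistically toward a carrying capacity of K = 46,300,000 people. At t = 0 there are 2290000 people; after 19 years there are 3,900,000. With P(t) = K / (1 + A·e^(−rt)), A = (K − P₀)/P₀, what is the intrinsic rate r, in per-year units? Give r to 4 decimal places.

r ≈ 0.0300 per year

A = (46300000 − 2290000)/2290000 = 19.21834
3900000 = 46300000/(1 + 19.21834·e^(−r·19)) → e^(−19r) = (11.87179 − 1)/19.21834 = 0.565699
r = −ln(0.565699)/19 = 0.56969/19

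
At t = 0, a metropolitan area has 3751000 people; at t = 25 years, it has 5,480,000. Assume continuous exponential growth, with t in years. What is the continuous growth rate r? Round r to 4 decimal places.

r ≈ 0.0152 per year

5480000 = 3751000 · e^(r·25)
e^(25r) = 5480000/3751000 = 1.46094
r = ln(1.46094) / 25 = 0.37908 / 25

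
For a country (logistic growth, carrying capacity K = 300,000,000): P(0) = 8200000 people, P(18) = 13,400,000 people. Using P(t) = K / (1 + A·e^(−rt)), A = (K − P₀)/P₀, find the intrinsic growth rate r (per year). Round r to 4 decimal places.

A = (300000000 − 8200000)/8200000 = 35.58537
13400000 = 300000000/(1 + 35.58537·e^(−r·18)) → e^(−18r) = (22.38806 − 1)/35.58537 = 0.601035
r = −ln(0.601035)/18 = 0.5091/18

r ≈ 0.0283 per year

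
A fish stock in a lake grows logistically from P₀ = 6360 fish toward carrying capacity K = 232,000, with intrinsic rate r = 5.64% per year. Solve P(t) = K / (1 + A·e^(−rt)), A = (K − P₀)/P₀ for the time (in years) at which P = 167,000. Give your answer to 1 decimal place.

A = (232000 − 6360)/6360 = 35.47799
167000 = 232000/(1 + 35.47799·e^(−0.0564t)) → 1 + 35.47799·e^(−0.0564t) = 1.38922
e^(−0.0564t) = 0.010971 → t = ln(91.15114)/0.0564 = 4.51252/0.0564

t ≈ 80.0 years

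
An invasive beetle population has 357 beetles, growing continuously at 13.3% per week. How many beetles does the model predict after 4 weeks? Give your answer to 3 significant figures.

≈ 608 beetles

P(4) = 357 · e^(0.133·4) = 357 · e^(0.532)
= 357 · 1.70233 ≈ 607.73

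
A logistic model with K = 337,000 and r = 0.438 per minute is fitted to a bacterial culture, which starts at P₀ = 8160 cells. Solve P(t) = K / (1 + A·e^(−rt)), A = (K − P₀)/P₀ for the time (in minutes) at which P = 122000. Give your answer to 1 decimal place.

A = (337000 − 8160)/8160 = 40.29902
122000 = 337000/(1 + 40.29902·e^(−0.438t)) → 1 + 40.29902·e^(−0.438t) = 2.7623
e^(−0.438t) = 0.04373 → t = ln(22.86735)/0.438 = 3.12971/0.438

t ≈ 7.1 minutes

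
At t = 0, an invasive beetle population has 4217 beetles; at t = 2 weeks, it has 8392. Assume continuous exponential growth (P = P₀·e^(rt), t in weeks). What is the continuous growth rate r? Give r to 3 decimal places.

8392 = 4217 · e^(r·2)
e^(2r) = 8392/4217 = 1.99004
r = ln(1.99004) / 2 = 0.68815 / 2

r ≈ 0.344 per week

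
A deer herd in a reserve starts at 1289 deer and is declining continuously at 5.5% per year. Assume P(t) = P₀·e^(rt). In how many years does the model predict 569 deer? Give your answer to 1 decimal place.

t ≈ 14.9 years

569 = 1289 · e^(-0.055·t)
t = ln(569/1289) / -0.055 = ln(0.44143) / -0.055 = -0.81774 / -0.055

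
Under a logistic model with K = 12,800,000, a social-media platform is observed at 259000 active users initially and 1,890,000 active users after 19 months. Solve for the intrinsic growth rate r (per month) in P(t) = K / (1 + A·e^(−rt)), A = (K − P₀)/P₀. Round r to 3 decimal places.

r ≈ 0.112 per month

A = (12800000 − 259000)/259000 = 48.42085
1890000 = 12800000/(1 + 48.42085·e^(−r·19)) → e^(−19r) = (6.77249 − 1)/48.42085 = 0.119215
r = −ln(0.119215)/19 = 2.12683/19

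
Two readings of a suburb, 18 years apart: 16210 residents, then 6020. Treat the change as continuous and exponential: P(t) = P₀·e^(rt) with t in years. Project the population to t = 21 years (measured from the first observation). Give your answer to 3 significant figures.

≈ 5,100 residents

r = ln(6020/16210) / 18 ≈ -0.05503 per year
P(21) = 16210 · e^(-0.05503·21) = 16210 · 0.31486 ≈ 5103.86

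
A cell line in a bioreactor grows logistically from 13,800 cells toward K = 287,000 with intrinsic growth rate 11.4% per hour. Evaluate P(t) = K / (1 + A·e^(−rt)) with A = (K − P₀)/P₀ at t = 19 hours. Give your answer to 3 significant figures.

A = (287000 − 13800)/13800 = 19.7971
P(19) = 287000 / (1 + 19.7971·e^(−0.114·19)) = 287000 / (1 + 19.7971·0.114635)
= 287000 / 3.26945 ≈ 87782.47

≈ 87,800 cells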